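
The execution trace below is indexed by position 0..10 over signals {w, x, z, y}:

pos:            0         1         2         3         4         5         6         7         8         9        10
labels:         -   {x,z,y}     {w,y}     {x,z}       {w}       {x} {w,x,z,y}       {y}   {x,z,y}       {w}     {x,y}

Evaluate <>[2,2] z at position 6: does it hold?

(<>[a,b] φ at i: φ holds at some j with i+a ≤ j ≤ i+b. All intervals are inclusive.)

Yes

Check z at each j in [8,8]:
  j=8: true
Found at j=8 → formula holds.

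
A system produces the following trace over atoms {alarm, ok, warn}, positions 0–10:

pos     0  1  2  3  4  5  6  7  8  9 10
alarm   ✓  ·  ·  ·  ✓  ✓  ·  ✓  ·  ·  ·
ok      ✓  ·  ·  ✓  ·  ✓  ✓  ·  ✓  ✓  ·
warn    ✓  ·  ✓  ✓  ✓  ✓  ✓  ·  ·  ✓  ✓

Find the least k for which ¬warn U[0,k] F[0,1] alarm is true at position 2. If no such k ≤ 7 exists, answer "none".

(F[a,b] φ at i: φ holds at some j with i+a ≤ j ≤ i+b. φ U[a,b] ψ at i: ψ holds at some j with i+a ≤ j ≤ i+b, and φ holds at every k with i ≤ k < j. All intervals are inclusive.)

none

Need earliest j ≥ 2 with F[0,1] alarm, and ¬warn at every k in [2,j-1].
  j=2: rhs fails.
  j=3: rhs holds but lhs fails at k=2.
  j=4: rhs holds but lhs fails at k=2.
  j=5: rhs holds but lhs fails at k=2.
  j=6: rhs holds but lhs fails at k=2.
  j=7: rhs holds but lhs fails at k=2.
  j=8: rhs fails.
  j=9: rhs fails.
No witness within the range → none.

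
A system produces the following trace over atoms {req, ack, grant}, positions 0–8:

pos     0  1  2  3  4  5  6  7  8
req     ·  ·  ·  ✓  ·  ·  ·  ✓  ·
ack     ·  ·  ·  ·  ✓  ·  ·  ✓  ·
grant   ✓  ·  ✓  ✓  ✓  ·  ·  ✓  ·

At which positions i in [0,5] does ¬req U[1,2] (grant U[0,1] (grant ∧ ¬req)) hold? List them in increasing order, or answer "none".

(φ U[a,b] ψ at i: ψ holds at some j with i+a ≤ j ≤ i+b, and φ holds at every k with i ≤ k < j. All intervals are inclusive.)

Evaluate at each i in [0,5]:
  i=0: ✓ (rhs at j=2; lhs holds on [0,1])
  i=1: ✓ (rhs at j=2; lhs holds on [1,1])
  i=2: ✓ (rhs at j=3; lhs holds on [2,2])
  i=3: ✗ (lhs fails at k=3 before rhs at j=4)
  i=4: ✗ (no rhs in [5,6])
  i=5: ✗ (no rhs in [6,7])

0, 1, 2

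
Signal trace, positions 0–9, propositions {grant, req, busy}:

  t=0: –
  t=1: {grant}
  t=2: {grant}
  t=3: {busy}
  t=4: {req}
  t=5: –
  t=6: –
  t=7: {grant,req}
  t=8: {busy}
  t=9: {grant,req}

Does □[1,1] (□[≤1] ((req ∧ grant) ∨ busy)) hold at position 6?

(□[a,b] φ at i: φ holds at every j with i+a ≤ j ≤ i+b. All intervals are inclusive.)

Check □[≤1] ((req ∧ grant) ∨ busy) at every j in [7,7]:
  j=7: holds on [7,8]
All positions satisfy it → formula holds.

Yes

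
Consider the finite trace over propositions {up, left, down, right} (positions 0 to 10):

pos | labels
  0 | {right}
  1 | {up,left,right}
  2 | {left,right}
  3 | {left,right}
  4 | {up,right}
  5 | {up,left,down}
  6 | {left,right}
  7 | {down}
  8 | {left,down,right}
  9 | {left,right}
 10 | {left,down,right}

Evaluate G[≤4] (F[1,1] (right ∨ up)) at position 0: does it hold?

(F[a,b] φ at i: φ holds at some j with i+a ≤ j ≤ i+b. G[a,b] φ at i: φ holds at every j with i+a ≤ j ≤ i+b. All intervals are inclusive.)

Check F[1,1] (right ∨ up) at every j in [0,4]:
  j=0: holds (witness at 1)
  j=1: holds (witness at 2)
  j=2: holds (witness at 3)
  j=3: holds (witness at 4)
  j=4: holds (witness at 5)
All positions satisfy it → formula holds.

True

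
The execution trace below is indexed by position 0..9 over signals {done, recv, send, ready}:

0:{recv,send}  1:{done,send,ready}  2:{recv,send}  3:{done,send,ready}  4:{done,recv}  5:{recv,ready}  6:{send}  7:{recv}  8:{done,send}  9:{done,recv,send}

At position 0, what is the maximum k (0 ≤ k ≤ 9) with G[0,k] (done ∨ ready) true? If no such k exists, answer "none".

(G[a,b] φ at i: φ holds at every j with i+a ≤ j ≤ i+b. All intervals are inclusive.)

none

(done ∨ ready) must hold from j=0 onward; find where it first fails.
  j=0: fails → no k works.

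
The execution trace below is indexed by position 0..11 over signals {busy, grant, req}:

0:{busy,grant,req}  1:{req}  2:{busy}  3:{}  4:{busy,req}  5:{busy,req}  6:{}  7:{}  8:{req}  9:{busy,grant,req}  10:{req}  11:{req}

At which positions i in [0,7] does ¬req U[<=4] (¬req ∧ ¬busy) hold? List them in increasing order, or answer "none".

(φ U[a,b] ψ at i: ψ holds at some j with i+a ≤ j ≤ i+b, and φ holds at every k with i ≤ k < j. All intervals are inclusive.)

Evaluate at each i in [0,7]:
  i=0: ✗ (lhs fails at k=0 before rhs at j=3)
  i=1: ✗ (lhs fails at k=1 before rhs at j=3)
  i=2: ✓ (rhs at j=3; lhs holds on [2,2])
  i=3: ✓ (rhs at j=3)
  i=4: ✗ (lhs fails at k=4 before rhs at j=6)
  i=5: ✗ (lhs fails at k=5 before rhs at j=6)
  i=6: ✓ (rhs at j=6)
  i=7: ✓ (rhs at j=7)

2, 3, 6, 7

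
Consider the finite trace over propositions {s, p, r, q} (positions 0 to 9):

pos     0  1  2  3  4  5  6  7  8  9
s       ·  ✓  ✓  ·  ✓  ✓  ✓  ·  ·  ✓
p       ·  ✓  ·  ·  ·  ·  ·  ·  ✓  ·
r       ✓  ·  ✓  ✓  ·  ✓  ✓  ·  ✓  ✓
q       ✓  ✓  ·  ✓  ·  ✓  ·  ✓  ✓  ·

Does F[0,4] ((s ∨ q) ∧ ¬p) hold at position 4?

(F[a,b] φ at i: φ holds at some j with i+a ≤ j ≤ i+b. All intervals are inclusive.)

True

Check ((s ∨ q) ∧ ¬p) at each j in [4,8]:
  j=4: true
  j=5: true
  j=6: true
  j=7: true
  j=8: false
Found at j=4 → formula holds.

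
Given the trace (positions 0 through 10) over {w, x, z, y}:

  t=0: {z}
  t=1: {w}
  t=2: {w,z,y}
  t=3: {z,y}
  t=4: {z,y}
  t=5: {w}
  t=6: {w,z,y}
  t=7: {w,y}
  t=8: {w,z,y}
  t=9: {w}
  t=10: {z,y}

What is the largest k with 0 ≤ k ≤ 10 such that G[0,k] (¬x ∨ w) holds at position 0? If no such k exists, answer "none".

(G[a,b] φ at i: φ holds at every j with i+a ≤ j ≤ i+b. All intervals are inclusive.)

(¬x ∨ w) must hold from j=0 onward; find where it first fails.
  j=0: holds
  j=1: holds
  j=2: holds
  j=3: holds
  j=4: holds
  j=5: holds
  j=6: holds
  j=7: holds
  j=8: holds
  j=9: holds
  j=10: holds
Holds through j=10; largest k = 10.

10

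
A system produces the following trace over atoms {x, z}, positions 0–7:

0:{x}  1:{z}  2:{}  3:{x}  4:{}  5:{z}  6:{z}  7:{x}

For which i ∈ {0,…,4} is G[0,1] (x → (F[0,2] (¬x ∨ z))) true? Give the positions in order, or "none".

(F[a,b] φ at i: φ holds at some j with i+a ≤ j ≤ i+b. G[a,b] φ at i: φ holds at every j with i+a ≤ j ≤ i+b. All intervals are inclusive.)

0, 1, 2, 3, 4

Evaluate at each i in [0,4]:
  i=0: ✓ (all of [0,1])
  i=1: ✓ (all of [1,2])
  i=2: ✓ (all of [2,3])
  i=3: ✓ (all of [3,4])
  i=4: ✓ (all of [4,5])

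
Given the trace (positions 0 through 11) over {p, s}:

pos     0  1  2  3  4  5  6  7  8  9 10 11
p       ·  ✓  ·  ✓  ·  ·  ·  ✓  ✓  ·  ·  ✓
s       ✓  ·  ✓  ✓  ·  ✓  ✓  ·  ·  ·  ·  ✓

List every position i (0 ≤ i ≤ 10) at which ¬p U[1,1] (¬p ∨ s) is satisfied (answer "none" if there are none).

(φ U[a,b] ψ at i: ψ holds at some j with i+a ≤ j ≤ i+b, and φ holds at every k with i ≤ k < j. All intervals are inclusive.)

Evaluate at each i in [0,10]:
  i=0: ✗ (no rhs in [1,1])
  i=1: ✗ (lhs fails at k=1 before rhs at j=2)
  i=2: ✓ (rhs at j=3; lhs holds on [2,2])
  i=3: ✗ (lhs fails at k=3 before rhs at j=4)
  i=4: ✓ (rhs at j=5; lhs holds on [4,4])
  i=5: ✓ (rhs at j=6; lhs holds on [5,5])
  i=6: ✗ (no rhs in [7,7])
  i=7: ✗ (no rhs in [8,8])
  i=8: ✗ (lhs fails at k=8 before rhs at j=9)
  i=9: ✓ (rhs at j=10; lhs holds on [9,9])
  i=10: ✓ (rhs at j=11; lhs holds on [10,10])

2, 4, 5, 9, 10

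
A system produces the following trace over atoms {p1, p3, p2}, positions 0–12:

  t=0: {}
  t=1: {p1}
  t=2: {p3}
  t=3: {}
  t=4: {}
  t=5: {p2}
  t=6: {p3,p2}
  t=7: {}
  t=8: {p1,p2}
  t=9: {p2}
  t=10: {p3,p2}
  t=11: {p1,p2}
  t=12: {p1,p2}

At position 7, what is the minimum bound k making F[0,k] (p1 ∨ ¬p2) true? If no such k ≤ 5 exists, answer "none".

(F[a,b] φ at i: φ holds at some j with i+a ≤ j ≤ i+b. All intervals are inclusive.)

0

Scan j = 7,8,… for (p1 ∨ ¬p2):
  j=7: holds
First hit at j=7, so smallest k = 7-7 = 0.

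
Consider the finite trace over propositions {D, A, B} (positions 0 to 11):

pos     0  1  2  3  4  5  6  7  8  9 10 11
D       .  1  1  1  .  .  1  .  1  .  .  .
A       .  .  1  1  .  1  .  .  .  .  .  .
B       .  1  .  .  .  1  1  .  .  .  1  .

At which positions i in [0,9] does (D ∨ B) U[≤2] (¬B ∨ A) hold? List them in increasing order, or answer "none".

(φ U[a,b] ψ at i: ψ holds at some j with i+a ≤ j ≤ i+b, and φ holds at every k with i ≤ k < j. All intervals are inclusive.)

Evaluate at each i in [0,9]:
  i=0: ✓ (rhs at j=0)
  i=1: ✓ (rhs at j=2; lhs holds on [1,1])
  i=2: ✓ (rhs at j=2)
  i=3: ✓ (rhs at j=3)
  i=4: ✓ (rhs at j=4)
  i=5: ✓ (rhs at j=5)
  i=6: ✓ (rhs at j=7; lhs holds on [6,6])
  i=7: ✓ (rhs at j=7)
  i=8: ✓ (rhs at j=8)
  i=9: ✓ (rhs at j=9)

0, 1, 2, 3, 4, 5, 6, 7, 8, 9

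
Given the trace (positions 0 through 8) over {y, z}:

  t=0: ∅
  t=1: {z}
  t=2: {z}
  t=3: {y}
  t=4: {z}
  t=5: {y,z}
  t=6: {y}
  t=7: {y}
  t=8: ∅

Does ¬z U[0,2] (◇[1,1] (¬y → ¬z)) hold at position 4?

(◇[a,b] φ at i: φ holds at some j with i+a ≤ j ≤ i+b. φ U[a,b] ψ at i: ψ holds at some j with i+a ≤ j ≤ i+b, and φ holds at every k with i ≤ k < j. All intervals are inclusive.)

Need some j in [4,6] with ◇[1,1] (¬y → ¬z), and ¬z at every k in [4,j-1].
  j=4: ◇[1,1] (¬y → ¬z) holds; no prefix to check → satisfied.

Yes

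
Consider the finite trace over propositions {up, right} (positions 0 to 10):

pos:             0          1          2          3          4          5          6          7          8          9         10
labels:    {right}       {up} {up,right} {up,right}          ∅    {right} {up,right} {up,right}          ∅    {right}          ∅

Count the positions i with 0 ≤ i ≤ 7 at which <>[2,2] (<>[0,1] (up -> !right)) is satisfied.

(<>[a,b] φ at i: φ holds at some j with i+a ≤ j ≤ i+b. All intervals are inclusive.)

Evaluate at each i in [0,7]:
  i=0: ✗ (none in [2,2])
  i=1: ✓ (witness j=3)
  i=2: ✓ (witness j=4)
  i=3: ✓ (witness j=5)
  i=4: ✗ (none in [6,6])
  i=5: ✓ (witness j=7)
  i=6: ✓ (witness j=8)
  i=7: ✓ (witness j=9)
Positions where it holds: {1, 2, 3, 5, 6, 7} → 6.

6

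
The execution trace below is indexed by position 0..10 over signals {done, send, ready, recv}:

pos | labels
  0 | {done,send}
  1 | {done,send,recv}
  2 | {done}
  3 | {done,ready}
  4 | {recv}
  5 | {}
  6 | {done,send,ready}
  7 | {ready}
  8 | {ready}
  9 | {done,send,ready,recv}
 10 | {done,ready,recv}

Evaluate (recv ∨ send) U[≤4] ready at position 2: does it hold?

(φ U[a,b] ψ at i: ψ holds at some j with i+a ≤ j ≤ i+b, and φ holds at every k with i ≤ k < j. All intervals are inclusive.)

Need some j in [2,6] with ready, and (recv ∨ send) at every k in [2,j-1].
  j=2: ready false.
  j=3: ready holds, but (recv ∨ send) fails at k=2 → not this j.
  j=4: ready false.
  j=5: ready false.
  j=6: ready holds, but (recv ∨ send) fails at k=2 → not this j.
No j in the window works → until fails.

No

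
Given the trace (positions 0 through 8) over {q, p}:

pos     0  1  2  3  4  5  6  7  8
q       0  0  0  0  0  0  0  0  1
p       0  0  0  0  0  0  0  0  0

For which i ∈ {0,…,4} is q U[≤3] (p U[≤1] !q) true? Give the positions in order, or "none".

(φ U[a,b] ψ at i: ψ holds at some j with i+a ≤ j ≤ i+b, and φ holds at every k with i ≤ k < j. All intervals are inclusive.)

Evaluate at each i in [0,4]:
  i=0: ✓ (rhs at j=0)
  i=1: ✓ (rhs at j=1)
  i=2: ✓ (rhs at j=2)
  i=3: ✓ (rhs at j=3)
  i=4: ✓ (rhs at j=4)

0, 1, 2, 3, 4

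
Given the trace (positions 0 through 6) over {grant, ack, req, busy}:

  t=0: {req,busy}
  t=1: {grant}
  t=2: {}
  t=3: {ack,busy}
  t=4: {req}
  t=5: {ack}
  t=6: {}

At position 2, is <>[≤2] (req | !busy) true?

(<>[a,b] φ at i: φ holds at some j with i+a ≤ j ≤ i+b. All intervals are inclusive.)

Holds

Check (req | !busy) at each j in [2,4]:
  j=2: true
  j=3: false
  j=4: true
Found at j=2 → formula holds.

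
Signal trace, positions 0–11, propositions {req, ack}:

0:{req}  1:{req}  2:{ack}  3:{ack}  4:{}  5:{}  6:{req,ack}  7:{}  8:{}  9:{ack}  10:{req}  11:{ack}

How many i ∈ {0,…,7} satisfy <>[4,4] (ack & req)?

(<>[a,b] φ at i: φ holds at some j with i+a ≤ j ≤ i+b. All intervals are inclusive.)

1

Evaluate at each i in [0,7]:
  i=0: ✗ (none in [4,4])
  i=1: ✗ (none in [5,5])
  i=2: ✓ (witness j=6)
  i=3: ✗ (none in [7,7])
  i=4: ✗ (none in [8,8])
  i=5: ✗ (none in [9,9])
  i=6: ✗ (none in [10,10])
  i=7: ✗ (none in [11,11])
Positions where it holds: {2} → 1.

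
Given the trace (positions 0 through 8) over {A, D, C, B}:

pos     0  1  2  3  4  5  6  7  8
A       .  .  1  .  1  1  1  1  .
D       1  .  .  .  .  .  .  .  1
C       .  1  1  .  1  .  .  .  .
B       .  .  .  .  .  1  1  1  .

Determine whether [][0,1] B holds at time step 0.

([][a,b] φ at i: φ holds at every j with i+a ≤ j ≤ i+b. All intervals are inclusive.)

No

Check B at every j in [0,1]:
  j=0: false
  j=1: false
Fails at j=0 → formula fails.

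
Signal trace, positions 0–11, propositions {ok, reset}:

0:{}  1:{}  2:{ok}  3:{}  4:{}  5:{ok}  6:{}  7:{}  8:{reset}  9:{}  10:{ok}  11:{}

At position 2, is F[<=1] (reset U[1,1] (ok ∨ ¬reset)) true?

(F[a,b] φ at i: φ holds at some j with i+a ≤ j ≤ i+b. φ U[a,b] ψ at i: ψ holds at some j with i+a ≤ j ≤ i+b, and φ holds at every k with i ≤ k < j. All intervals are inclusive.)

False

Check (reset U[1,1] (ok ∨ ¬reset)) at each j in [2,3]:
  j=2: fails
  j=3: fails
No position in the window satisfies it → formula fails.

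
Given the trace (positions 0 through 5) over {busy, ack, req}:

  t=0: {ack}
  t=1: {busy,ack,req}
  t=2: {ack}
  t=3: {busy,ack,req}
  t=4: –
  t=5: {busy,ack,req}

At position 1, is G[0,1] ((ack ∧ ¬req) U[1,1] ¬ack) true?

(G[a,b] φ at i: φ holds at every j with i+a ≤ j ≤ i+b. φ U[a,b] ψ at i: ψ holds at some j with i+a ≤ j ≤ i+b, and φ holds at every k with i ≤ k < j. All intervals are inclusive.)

False

Check ((ack ∧ ¬req) U[1,1] ¬ack) at every j in [1,2]:
  j=1: fails
  j=2: fails
Fails at j=1 → formula fails.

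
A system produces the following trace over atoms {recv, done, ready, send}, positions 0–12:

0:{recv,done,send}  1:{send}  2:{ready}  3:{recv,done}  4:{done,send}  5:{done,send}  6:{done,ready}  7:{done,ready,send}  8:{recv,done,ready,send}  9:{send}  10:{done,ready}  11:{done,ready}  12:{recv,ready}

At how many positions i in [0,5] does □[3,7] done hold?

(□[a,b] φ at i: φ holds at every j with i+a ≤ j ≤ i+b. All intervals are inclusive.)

Evaluate at each i in [0,5]:
  i=0: ✓ (all of [3,7])
  i=1: ✓ (all of [4,8])
  i=2: ✗ (fails at j=9)
  i=3: ✗ (fails at j=9)
  i=4: ✗ (fails at j=9)
  i=5: ✗ (fails at j=9)
Positions where it holds: {0, 1} → 2.

2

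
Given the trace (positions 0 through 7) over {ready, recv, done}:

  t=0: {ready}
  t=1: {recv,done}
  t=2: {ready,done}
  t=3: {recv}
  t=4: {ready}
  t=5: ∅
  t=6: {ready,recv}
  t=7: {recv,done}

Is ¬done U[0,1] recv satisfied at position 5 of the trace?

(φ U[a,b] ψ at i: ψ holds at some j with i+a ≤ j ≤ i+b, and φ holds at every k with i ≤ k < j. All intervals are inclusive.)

Need some j in [5,6] with recv, and ¬done at every k in [5,j-1].
  j=5: recv false.
  j=6: recv holds; ¬done holds at every k in [5,5] → satisfied.

Holds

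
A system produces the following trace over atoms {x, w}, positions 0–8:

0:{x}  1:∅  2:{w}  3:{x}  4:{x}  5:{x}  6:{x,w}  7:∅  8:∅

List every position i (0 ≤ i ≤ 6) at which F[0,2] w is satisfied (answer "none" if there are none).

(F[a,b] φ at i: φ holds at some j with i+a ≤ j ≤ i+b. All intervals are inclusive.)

0, 1, 2, 4, 5, 6

Evaluate at each i in [0,6]:
  i=0: ✓ (witness j=2)
  i=1: ✓ (witness j=2)
  i=2: ✓ (witness j=2)
  i=3: ✗ (none in [3,5])
  i=4: ✓ (witness j=6)
  i=5: ✓ (witness j=6)
  i=6: ✓ (witness j=6)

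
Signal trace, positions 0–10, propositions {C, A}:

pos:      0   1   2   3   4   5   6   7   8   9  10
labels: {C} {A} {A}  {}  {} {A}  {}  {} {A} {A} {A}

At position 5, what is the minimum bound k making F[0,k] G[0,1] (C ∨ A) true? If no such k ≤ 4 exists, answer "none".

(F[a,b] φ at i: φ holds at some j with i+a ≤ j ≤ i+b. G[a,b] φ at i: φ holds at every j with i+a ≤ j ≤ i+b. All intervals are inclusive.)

Scan j = 5,6,… for G[0,1] (C ∨ A):
  j=5: fails
  j=6: fails
  j=7: fails
  j=8: holds
First hit at j=8, so smallest k = 8-5 = 3.

3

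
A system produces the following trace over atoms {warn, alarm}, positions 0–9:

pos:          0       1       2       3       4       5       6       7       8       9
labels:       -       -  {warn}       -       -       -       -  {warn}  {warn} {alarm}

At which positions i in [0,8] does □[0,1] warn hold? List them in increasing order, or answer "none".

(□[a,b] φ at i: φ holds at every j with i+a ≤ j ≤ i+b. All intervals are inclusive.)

Evaluate at each i in [0,8]:
  i=0: ✗ (fails at j=0)
  i=1: ✗ (fails at j=1)
  i=2: ✗ (fails at j=3)
  i=3: ✗ (fails at j=3)
  i=4: ✗ (fails at j=4)
  i=5: ✗ (fails at j=5)
  i=6: ✗ (fails at j=6)
  i=7: ✓ (all of [7,8])
  i=8: ✗ (fails at j=9)

7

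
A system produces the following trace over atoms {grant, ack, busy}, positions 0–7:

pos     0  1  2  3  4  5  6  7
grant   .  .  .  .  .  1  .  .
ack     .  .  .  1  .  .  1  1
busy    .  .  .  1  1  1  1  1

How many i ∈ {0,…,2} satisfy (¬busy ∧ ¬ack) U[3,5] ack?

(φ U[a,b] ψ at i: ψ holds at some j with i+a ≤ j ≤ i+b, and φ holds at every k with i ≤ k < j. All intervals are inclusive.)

1

Evaluate at each i in [0,2]:
  i=0: ✓ (rhs at j=3; lhs holds on [0,2])
  i=1: ✗ (lhs fails at k=3 before rhs at j=6)
  i=2: ✗ (lhs fails at k=3 before rhs at j=6)
Positions where it holds: {0} → 1.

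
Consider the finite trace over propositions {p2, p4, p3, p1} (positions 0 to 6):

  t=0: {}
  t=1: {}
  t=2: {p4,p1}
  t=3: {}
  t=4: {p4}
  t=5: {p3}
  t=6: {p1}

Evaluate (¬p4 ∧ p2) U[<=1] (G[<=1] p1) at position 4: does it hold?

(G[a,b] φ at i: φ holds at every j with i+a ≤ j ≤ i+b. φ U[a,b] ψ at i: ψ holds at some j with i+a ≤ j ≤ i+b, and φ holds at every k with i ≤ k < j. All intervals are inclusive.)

Need some j in [4,5] with G[<=1] p1, and (¬p4 ∧ p2) at every k in [4,j-1].
  j=4: G[<=1] p1 — fails at 4.
  j=5: G[<=1] p1 — fails at 5.
No j in the window works → until fails.

Does not hold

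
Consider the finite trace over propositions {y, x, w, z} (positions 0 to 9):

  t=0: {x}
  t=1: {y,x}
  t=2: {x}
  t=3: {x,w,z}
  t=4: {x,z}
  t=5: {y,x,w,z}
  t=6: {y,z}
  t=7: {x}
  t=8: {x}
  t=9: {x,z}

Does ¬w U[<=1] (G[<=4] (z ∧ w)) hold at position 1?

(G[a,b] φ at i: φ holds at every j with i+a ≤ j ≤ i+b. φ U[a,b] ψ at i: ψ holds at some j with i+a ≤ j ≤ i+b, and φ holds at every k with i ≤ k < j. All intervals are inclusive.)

No

Need some j in [1,2] with G[<=4] (z ∧ w), and ¬w at every k in [1,j-1].
  j=1: G[<=4] (z ∧ w) — fails at 1.
  j=2: G[<=4] (z ∧ w) — fails at 2.
No j in the window works → until fails.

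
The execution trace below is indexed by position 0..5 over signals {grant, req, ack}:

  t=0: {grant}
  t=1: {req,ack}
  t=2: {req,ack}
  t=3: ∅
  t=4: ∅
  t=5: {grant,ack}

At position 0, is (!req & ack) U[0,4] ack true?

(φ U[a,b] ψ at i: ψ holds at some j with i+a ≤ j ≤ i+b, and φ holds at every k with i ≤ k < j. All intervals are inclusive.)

Need some j in [0,4] with ack, and (!req & ack) at every k in [0,j-1].
  j=0: ack false.
  j=1: ack holds, but (!req & ack) fails at k=0 → not this j.
  j=2: ack holds, but (!req & ack) fails at k=0 → not this j.
  j=3: ack false.
  j=4: ack false.
No j in the window works → until fails.

Does not hold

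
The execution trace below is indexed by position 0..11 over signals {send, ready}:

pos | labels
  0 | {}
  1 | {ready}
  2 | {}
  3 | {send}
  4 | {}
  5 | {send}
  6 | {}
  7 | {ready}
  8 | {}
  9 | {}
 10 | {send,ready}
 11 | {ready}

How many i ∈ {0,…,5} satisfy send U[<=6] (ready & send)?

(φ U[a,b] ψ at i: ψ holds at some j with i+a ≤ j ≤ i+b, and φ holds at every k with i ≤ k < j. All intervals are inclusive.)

Evaluate at each i in [0,5]:
  i=0: ✗ (no rhs in [0,6])
  i=1: ✗ (no rhs in [1,7])
  i=2: ✗ (no rhs in [2,8])
  i=3: ✗ (no rhs in [3,9])
  i=4: ✗ (lhs fails at k=4 before rhs at j=10)
  i=5: ✗ (lhs fails at k=6 before rhs at j=10)
Positions where it holds: {} → 0.

0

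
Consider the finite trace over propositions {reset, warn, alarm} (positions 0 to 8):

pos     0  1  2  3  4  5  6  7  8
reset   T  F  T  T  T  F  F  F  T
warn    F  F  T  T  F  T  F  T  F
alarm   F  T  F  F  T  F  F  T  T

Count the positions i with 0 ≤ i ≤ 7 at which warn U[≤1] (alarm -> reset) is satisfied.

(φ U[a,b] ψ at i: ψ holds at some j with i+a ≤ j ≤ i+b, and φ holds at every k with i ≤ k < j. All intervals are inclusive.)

7

Evaluate at each i in [0,7]:
  i=0: ✓ (rhs at j=0)
  i=1: ✗ (lhs fails at k=1 before rhs at j=2)
  i=2: ✓ (rhs at j=2)
  i=3: ✓ (rhs at j=3)
  i=4: ✓ (rhs at j=4)
  i=5: ✓ (rhs at j=5)
  i=6: ✓ (rhs at j=6)
  i=7: ✓ (rhs at j=8; lhs holds on [7,7])
Positions where it holds: {0, 2, 3, 4, 5, 6, 7} → 7.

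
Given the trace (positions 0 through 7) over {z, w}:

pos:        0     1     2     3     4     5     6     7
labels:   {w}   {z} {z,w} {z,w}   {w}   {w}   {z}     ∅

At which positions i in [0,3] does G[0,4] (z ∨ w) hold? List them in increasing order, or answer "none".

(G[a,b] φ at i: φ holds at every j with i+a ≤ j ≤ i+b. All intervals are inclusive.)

Evaluate at each i in [0,3]:
  i=0: ✓ (all of [0,4])
  i=1: ✓ (all of [1,5])
  i=2: ✓ (all of [2,6])
  i=3: ✗ (fails at j=7)

0, 1, 2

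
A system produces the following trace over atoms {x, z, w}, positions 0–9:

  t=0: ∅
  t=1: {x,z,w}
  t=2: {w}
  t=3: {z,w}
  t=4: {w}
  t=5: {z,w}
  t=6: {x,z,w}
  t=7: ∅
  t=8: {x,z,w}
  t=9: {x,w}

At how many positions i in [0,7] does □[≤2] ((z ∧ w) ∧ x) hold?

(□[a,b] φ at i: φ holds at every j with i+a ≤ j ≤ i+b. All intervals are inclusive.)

Evaluate at each i in [0,7]:
  i=0: ✗ (fails at j=0)
  i=1: ✗ (fails at j=2)
  i=2: ✗ (fails at j=2)
  i=3: ✗ (fails at j=3)
  i=4: ✗ (fails at j=4)
  i=5: ✗ (fails at j=5)
  i=6: ✗ (fails at j=7)
  i=7: ✗ (fails at j=7)
Positions where it holds: {} → 0.

0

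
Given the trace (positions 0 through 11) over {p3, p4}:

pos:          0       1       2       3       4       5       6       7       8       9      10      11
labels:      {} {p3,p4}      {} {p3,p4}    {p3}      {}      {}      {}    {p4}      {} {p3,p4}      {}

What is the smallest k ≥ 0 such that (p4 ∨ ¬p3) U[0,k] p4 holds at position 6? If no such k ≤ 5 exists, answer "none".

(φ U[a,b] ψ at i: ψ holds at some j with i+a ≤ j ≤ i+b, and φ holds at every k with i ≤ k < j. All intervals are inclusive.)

2

Need earliest j ≥ 6 with p4, and (p4 ∨ ¬p3) at every k in [6,j-1].
  j=6: rhs fails.
  j=7: rhs fails.
  j=8: rhs holds; lhs holds on [6,7]. k = 2.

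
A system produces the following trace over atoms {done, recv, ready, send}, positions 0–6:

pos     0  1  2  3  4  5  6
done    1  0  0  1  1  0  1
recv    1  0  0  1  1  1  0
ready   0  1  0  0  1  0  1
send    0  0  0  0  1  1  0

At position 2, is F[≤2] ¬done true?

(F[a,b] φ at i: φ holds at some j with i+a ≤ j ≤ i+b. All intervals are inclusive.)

Check ¬done at each j in [2,4]:
  j=2: true
  j=3: false
  j=4: false
Found at j=2 → formula holds.

Yes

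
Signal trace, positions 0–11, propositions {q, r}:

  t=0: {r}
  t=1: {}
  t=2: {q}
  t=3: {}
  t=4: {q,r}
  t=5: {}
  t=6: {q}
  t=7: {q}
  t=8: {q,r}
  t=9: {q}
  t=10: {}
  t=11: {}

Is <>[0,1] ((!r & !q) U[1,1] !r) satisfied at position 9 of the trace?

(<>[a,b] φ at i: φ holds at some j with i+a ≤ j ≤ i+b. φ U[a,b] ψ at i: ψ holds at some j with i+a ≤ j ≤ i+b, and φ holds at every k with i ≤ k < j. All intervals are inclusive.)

Holds

Check ((!r & !q) U[1,1] !r) at each j in [9,10]:
  j=9: fails
  j=10: holds
Found at j=10 → formula holds.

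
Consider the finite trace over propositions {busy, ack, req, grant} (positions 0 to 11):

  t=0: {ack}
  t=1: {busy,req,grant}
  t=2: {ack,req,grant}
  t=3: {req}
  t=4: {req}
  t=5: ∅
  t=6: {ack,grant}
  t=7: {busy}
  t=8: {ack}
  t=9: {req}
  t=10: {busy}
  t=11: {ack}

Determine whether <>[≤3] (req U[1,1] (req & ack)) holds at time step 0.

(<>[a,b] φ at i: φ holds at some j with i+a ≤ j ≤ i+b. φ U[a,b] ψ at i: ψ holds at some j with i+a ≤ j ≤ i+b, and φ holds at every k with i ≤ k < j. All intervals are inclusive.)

Check (req U[1,1] (req & ack)) at each j in [0,3]:
  j=0: fails
  j=1: holds
  j=2: fails
  j=3: fails
Found at j=1 → formula holds.

True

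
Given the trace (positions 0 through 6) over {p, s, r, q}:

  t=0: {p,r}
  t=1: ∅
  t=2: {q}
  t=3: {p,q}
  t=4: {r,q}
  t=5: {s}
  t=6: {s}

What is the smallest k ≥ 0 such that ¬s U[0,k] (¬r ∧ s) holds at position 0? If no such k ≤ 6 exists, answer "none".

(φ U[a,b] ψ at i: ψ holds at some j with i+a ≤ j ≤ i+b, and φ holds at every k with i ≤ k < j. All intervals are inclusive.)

5

Need earliest j ≥ 0 with (¬r ∧ s), and ¬s at every k in [0,j-1].
  j=0: rhs fails.
  j=1: rhs fails.
  j=2: rhs fails.
  j=3: rhs fails.
  j=4: rhs fails.
  j=5: rhs holds; lhs holds on [0,4]. k = 5.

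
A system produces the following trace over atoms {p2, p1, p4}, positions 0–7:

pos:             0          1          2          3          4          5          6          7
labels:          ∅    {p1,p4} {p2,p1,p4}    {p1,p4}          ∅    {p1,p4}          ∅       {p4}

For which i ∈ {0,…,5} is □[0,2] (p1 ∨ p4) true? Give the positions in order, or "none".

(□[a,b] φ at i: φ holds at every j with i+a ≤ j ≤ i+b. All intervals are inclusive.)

1

Evaluate at each i in [0,5]:
  i=0: ✗ (fails at j=0)
  i=1: ✓ (all of [1,3])
  i=2: ✗ (fails at j=4)
  i=3: ✗ (fails at j=4)
  i=4: ✗ (fails at j=4)
  i=5: ✗ (fails at j=6)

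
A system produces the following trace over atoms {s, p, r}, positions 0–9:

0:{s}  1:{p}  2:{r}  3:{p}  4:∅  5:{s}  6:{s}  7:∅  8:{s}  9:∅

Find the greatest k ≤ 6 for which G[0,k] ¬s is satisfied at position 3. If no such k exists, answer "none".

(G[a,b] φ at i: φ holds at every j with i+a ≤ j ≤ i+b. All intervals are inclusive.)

1

¬s must hold from j=3 onward; find where it first fails.
  j=3: holds
  j=4: holds
  j=5: fails
Holds on [3,4], so largest k = 1.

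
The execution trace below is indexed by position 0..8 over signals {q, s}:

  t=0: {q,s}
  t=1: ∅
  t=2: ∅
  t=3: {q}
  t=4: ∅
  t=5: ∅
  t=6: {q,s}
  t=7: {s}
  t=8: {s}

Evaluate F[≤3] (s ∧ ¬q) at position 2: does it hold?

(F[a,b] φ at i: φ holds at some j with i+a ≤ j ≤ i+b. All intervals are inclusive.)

Does not hold

Check (s ∧ ¬q) at each j in [2,5]:
  j=2: false
  j=3: false
  j=4: false
  j=5: false
No position in the window satisfies it → formula fails.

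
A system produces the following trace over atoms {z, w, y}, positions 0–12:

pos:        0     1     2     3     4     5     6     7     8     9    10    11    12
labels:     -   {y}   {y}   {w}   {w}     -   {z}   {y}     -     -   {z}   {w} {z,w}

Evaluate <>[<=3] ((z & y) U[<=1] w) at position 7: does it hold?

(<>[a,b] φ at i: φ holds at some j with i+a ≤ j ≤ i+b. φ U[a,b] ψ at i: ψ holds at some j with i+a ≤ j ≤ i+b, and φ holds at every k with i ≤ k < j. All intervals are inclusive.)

Check ((z & y) U[<=1] w) at each j in [7,10]:
  j=7: fails
  j=8: fails
  j=9: fails
  j=10: fails
No position in the window satisfies it → formula fails.

No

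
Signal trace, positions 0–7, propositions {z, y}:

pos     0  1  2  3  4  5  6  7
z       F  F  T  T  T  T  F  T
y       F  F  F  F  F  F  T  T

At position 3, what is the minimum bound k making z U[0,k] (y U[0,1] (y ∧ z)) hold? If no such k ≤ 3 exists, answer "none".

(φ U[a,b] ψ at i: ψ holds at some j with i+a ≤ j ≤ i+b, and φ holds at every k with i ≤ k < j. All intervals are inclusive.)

Need earliest j ≥ 3 with (y U[0,1] (y ∧ z)), and z at every k in [3,j-1].
  j=3: rhs fails.
  j=4: rhs fails.
  j=5: rhs fails.
  j=6: rhs holds; lhs holds on [3,5]. k = 3.

3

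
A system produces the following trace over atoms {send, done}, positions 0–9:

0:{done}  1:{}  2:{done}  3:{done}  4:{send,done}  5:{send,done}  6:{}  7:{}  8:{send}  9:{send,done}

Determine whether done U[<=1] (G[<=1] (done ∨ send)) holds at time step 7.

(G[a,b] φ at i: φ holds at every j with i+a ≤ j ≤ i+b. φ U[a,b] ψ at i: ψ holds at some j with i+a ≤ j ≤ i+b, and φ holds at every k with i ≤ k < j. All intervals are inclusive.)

False

Need some j in [7,8] with G[<=1] (done ∨ send), and done at every k in [7,j-1].
  j=7: G[<=1] (done ∨ send) — fails at 7.
  j=8: G[<=1] (done ∨ send) holds, but done fails at k=7 → not this j.
No j in the window works → until fails.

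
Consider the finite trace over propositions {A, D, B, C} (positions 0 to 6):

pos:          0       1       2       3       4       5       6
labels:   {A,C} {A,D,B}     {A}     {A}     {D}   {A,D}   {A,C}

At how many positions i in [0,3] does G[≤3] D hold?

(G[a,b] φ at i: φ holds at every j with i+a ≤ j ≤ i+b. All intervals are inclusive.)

Evaluate at each i in [0,3]:
  i=0: ✗ (fails at j=0)
  i=1: ✗ (fails at j=2)
  i=2: ✗ (fails at j=2)
  i=3: ✗ (fails at j=3)
Positions where it holds: {} → 0.

0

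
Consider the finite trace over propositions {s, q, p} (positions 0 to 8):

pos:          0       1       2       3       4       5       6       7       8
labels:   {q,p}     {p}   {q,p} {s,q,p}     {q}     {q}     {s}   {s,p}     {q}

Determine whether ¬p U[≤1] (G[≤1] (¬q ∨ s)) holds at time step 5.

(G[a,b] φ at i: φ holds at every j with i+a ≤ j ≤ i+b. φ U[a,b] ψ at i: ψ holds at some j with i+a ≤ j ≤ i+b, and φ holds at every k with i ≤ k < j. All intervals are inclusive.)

True

Need some j in [5,6] with G[≤1] (¬q ∨ s), and ¬p at every k in [5,j-1].
  j=5: G[≤1] (¬q ∨ s) — fails at 5.
  j=6: G[≤1] (¬q ∨ s) holds; ¬p holds at every k in [5,5] → satisfied.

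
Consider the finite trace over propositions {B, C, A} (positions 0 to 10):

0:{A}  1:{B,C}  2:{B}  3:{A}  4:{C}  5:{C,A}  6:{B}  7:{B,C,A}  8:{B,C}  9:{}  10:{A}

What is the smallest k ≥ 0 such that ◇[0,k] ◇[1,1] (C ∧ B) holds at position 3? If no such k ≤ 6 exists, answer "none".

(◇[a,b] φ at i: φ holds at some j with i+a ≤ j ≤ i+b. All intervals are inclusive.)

3

Scan j = 3,4,… for ◇[1,1] (C ∧ B):
  j=3: fails
  j=4: fails
  j=5: fails
  j=6: holds
First hit at j=6, so smallest k = 6-3 = 3.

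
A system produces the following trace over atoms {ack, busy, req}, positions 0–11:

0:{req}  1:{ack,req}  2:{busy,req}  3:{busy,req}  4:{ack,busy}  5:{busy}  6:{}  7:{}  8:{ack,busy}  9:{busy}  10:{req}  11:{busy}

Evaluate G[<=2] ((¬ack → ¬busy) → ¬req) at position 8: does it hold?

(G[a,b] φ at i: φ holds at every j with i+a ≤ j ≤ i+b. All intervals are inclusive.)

Does not hold

Check ((¬ack → ¬busy) → ¬req) at every j in [8,10]:
  j=8: antecedent true; consequent true → ✓
  j=9: antecedent false → ✓
  j=10: antecedent true; consequent false → ✗
Fails at j=10 → formula fails.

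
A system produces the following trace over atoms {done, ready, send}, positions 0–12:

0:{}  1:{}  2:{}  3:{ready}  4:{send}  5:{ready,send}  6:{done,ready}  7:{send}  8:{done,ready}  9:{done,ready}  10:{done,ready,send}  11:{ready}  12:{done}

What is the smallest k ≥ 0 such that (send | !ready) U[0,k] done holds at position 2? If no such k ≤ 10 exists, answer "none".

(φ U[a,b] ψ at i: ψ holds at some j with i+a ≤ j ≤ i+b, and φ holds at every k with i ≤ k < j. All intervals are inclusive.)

none

Need earliest j ≥ 2 with done, and (send | !ready) at every k in [2,j-1].
  j=2: rhs fails.
  j=3: rhs fails.
  j=4: rhs fails.
  j=5: rhs fails.
  j=6: rhs holds but lhs fails at k=3.
  j=7: rhs fails.
  j=8: rhs holds but lhs fails at k=3.
  j=9: rhs holds but lhs fails at k=3.
  j=10: rhs holds but lhs fails at k=3.
  j=11: rhs fails.
  j=12: rhs holds but lhs fails at k=3.
No witness within the range → none.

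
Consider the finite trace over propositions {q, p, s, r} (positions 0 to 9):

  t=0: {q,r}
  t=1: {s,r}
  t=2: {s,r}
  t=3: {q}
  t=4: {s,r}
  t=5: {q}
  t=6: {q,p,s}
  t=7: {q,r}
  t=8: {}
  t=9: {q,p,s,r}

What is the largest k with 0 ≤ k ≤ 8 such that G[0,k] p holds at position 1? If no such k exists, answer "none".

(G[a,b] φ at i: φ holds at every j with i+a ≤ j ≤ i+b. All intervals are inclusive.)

none

p must hold from j=1 onward; find where it first fails.
  j=1: fails → no k works.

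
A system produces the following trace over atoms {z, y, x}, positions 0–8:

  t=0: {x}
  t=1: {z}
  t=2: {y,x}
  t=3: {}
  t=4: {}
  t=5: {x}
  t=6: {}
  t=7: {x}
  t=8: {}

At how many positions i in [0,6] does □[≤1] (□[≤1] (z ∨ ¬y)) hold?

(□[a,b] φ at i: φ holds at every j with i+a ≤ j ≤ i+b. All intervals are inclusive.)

4

Evaluate at each i in [0,6]:
  i=0: ✗ (fails at j=1)
  i=1: ✗ (fails at j=1)
  i=2: ✗ (fails at j=2)
  i=3: ✓ (all of [3,4])
  i=4: ✓ (all of [4,5])
  i=5: ✓ (all of [5,6])
  i=6: ✓ (all of [6,7])
Positions where it holds: {3, 4, 5, 6} → 4.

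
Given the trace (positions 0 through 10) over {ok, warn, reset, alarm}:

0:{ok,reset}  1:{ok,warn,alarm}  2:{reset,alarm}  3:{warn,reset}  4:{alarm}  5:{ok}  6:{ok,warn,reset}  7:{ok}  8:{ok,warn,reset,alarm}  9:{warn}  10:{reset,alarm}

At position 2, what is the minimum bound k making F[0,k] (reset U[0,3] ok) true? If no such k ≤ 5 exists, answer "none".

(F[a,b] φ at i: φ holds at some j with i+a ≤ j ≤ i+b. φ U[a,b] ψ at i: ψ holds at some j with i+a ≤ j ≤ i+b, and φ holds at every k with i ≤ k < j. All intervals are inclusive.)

3

Scan j = 2,3,… for (reset U[0,3] ok):
  j=2: fails
  j=3: fails
  j=4: fails
  j=5: holds
First hit at j=5, so smallest k = 5-2 = 3.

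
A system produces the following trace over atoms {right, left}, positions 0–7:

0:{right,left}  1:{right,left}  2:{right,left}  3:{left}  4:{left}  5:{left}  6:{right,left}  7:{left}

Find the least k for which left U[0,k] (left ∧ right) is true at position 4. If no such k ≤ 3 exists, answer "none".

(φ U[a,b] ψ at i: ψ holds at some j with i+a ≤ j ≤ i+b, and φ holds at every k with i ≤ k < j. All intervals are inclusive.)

2

Need earliest j ≥ 4 with (left ∧ right), and left at every k in [4,j-1].
  j=4: rhs fails.
  j=5: rhs fails.
  j=6: rhs holds; lhs holds on [4,5]. k = 2.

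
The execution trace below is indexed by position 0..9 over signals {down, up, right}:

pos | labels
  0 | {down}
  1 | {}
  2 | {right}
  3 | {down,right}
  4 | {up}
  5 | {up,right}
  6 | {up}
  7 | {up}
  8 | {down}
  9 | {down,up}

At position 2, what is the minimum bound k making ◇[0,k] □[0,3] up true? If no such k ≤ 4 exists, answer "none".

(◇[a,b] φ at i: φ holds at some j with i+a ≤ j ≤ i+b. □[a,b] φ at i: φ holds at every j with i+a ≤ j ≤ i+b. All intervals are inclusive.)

Scan j = 2,3,… for □[0,3] up:
  j=2: fails
  j=3: fails
  j=4: holds
First hit at j=4, so smallest k = 4-2 = 2.

2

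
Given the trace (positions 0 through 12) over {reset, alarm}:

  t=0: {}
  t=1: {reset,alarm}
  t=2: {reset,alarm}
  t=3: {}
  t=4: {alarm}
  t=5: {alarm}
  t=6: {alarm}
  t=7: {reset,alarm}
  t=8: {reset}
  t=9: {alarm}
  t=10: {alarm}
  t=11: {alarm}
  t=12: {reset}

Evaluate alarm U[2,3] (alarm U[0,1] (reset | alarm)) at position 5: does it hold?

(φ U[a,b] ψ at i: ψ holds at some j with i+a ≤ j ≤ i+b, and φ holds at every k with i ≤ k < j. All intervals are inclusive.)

Yes

Need some j in [7,8] with (alarm U[0,1] (reset | alarm)), and alarm at every k in [5,j-1].
  j=7: (alarm U[0,1] (reset | alarm)) holds; alarm holds at every k in [5,6] → satisfied.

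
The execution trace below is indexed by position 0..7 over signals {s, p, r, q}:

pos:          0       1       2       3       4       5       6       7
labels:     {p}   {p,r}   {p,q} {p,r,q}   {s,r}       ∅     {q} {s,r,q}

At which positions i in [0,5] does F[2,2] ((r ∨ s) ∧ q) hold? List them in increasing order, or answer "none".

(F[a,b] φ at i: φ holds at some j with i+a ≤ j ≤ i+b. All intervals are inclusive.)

1, 5

Evaluate at each i in [0,5]:
  i=0: ✗ (none in [2,2])
  i=1: ✓ (witness j=3)
  i=2: ✗ (none in [4,4])
  i=3: ✗ (none in [5,5])
  i=4: ✗ (none in [6,6])
  i=5: ✓ (witness j=7)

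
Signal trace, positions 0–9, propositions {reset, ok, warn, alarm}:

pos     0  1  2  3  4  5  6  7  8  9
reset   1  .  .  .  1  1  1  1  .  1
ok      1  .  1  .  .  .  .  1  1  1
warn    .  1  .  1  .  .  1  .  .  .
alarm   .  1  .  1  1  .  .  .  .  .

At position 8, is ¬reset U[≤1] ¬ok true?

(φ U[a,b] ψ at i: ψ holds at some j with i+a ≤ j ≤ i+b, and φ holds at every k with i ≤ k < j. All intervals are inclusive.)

Need some j in [8,9] with ¬ok, and ¬reset at every k in [8,j-1].
  j=8: ¬ok false.
  j=9: ¬ok false.
No j in the window works → until fails.

False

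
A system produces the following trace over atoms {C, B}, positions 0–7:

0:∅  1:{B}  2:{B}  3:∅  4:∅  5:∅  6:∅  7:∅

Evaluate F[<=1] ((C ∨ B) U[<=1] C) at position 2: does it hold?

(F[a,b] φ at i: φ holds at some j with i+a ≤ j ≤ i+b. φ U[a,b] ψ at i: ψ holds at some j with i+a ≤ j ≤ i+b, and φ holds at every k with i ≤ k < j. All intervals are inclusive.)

Check ((C ∨ B) U[<=1] C) at each j in [2,3]:
  j=2: fails
  j=3: fails
No position in the window satisfies it → formula fails.

No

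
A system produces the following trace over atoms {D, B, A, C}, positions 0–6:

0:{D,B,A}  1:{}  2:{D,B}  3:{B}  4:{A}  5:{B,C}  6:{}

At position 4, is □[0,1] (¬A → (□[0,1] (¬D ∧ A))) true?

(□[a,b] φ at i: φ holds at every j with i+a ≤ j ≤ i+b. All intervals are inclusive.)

False

Check (¬A → (□[0,1] (¬D ∧ A))) at every j in [4,5]:
  j=4: antecedent false → ✓
  j=5: antecedent true; consequent fails at 5 → ✗
Fails at j=5 → formula fails.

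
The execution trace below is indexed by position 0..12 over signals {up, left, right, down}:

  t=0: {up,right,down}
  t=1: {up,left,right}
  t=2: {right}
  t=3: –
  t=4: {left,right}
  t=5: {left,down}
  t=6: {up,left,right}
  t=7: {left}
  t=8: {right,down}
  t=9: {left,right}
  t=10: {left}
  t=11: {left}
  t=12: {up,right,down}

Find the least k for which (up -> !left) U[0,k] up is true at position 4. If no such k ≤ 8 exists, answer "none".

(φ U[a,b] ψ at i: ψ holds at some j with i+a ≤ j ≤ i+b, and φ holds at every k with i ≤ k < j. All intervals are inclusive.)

Need earliest j ≥ 4 with up, and (up -> !left) at every k in [4,j-1].
  j=4: rhs fails.
  j=5: rhs fails.
  j=6: rhs holds; lhs holds on [4,5]. k = 2.

2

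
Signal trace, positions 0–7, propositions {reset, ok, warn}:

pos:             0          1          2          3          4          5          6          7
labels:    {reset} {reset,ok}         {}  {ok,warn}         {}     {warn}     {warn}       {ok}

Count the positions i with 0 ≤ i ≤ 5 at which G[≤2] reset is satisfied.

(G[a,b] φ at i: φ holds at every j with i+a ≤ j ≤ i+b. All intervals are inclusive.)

0

Evaluate at each i in [0,5]:
  i=0: ✗ (fails at j=2)
  i=1: ✗ (fails at j=2)
  i=2: ✗ (fails at j=2)
  i=3: ✗ (fails at j=3)
  i=4: ✗ (fails at j=4)
  i=5: ✗ (fails at j=5)
Positions where it holds: {} → 0.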